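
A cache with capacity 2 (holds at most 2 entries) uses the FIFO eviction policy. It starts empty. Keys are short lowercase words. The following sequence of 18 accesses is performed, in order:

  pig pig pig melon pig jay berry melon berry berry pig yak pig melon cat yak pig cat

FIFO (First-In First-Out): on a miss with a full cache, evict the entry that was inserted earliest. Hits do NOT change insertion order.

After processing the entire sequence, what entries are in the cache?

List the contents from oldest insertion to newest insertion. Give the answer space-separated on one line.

FIFO simulation (capacity=2):
  1. access pig: MISS. Cache (old->new): [pig]
  2. access pig: HIT. Cache (old->new): [pig]
  3. access pig: HIT. Cache (old->new): [pig]
  4. access melon: MISS. Cache (old->new): [pig melon]
  5. access pig: HIT. Cache (old->new): [pig melon]
  6. access jay: MISS, evict pig. Cache (old->new): [melon jay]
  7. access berry: MISS, evict melon. Cache (old->new): [jay berry]
  8. access melon: MISS, evict jay. Cache (old->new): [berry melon]
  9. access berry: HIT. Cache (old->new): [berry melon]
  10. access berry: HIT. Cache (old->new): [berry melon]
  11. access pig: MISS, evict berry. Cache (old->new): [melon pig]
  12. access yak: MISS, evict melon. Cache (old->new): [pig yak]
  13. access pig: HIT. Cache (old->new): [pig yak]
  14. access melon: MISS, evict pig. Cache (old->new): [yak melon]
  15. access cat: MISS, evict yak. Cache (old->new): [melon cat]
  16. access yak: MISS, evict melon. Cache (old->new): [cat yak]
  17. access pig: MISS, evict cat. Cache (old->new): [yak pig]
  18. access cat: MISS, evict yak. Cache (old->new): [pig cat]
Total: 6 hits, 12 misses, 10 evictions

Answer: pig cat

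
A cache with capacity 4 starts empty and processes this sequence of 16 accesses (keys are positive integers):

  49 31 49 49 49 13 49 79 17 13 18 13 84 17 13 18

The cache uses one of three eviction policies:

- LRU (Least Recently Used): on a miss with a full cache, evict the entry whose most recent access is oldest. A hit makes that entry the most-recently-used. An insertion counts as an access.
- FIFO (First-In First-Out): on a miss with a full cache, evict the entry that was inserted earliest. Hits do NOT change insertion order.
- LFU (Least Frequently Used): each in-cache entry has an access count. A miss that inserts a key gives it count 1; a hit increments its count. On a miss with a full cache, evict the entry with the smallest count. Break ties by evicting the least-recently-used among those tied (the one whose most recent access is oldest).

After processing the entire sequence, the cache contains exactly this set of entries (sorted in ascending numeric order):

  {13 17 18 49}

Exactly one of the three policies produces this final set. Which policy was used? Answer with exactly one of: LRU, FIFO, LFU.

Answer: LFU

Derivation:
Simulating under each policy and comparing final sets:
  LRU: final set = {13 17 18 84} -> differs
  FIFO: final set = {13 17 18 84} -> differs
  LFU: final set = {13 17 18 49} -> MATCHES target
Only LFU produces the target set.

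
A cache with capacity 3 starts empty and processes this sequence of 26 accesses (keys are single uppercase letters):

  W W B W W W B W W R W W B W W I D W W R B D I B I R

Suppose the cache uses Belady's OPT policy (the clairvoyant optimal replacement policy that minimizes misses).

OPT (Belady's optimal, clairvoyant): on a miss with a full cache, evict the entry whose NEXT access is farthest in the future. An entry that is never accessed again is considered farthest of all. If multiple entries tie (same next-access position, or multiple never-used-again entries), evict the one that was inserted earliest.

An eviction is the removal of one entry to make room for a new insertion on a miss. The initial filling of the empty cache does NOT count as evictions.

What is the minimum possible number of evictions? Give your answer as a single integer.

Answer: 4

Derivation:
OPT (Belady) simulation (capacity=3):
  1. access W: MISS. Cache: [W]
  2. access W: HIT. Next use of W: step 4. Cache: [W]
  3. access B: MISS. Cache: [W B]
  4. access W: HIT. Next use of W: step 5. Cache: [W B]
  5. access W: HIT. Next use of W: step 6. Cache: [W B]
  6. access W: HIT. Next use of W: step 8. Cache: [W B]
  7. access B: HIT. Next use of B: step 13. Cache: [W B]
  8. access W: HIT. Next use of W: step 9. Cache: [W B]
  9. access W: HIT. Next use of W: step 11. Cache: [W B]
  10. access R: MISS. Cache: [W B R]
  11. access W: HIT. Next use of W: step 12. Cache: [W B R]
  12. access W: HIT. Next use of W: step 14. Cache: [W B R]
  13. access B: HIT. Next use of B: step 21. Cache: [W B R]
  14. access W: HIT. Next use of W: step 15. Cache: [W B R]
  15. access W: HIT. Next use of W: step 18. Cache: [W B R]
  16. access I: MISS, evict B (next use: step 21). Cache: [W R I]
  17. access D: MISS, evict I (next use: step 23). Cache: [W R D]
  18. access W: HIT. Next use of W: step 19. Cache: [W R D]
  19. access W: HIT. Next use of W: never. Cache: [W R D]
  20. access R: HIT. Next use of R: step 26. Cache: [W R D]
  21. access B: MISS, evict W (next use: never). Cache: [R D B]
  22. access D: HIT. Next use of D: never. Cache: [R D B]
  23. access I: MISS, evict D (next use: never). Cache: [R B I]
  24. access B: HIT. Next use of B: never. Cache: [R B I]
  25. access I: HIT. Next use of I: never. Cache: [R B I]
  26. access R: HIT. Next use of R: never. Cache: [R B I]
Total: 19 hits, 7 misses, 4 evictions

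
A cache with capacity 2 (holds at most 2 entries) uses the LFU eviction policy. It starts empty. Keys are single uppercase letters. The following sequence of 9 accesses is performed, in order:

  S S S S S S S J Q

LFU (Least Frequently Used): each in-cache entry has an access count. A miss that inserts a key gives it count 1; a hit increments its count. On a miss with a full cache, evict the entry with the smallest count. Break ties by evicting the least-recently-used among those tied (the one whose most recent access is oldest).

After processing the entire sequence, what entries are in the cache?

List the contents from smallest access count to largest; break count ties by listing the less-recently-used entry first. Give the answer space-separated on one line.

LFU simulation (capacity=2):
  1. access S: MISS. Cache: [S(c=1)]
  2. access S: HIT, count now 2. Cache: [S(c=2)]
  3. access S: HIT, count now 3. Cache: [S(c=3)]
  4. access S: HIT, count now 4. Cache: [S(c=4)]
  5. access S: HIT, count now 5. Cache: [S(c=5)]
  6. access S: HIT, count now 6. Cache: [S(c=6)]
  7. access S: HIT, count now 7. Cache: [S(c=7)]
  8. access J: MISS. Cache: [J(c=1) S(c=7)]
  9. access Q: MISS, evict J(c=1). Cache: [Q(c=1) S(c=7)]
Total: 6 hits, 3 misses, 1 evictions

Answer: Q S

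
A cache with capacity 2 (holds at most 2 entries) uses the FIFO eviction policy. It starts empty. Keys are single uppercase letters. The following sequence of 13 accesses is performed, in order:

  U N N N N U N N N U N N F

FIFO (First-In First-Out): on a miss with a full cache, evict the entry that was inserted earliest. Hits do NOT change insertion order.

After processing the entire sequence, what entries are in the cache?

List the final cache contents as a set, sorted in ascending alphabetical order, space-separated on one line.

Answer: F N

Derivation:
FIFO simulation (capacity=2):
  1. access U: MISS. Cache (old->new): [U]
  2. access N: MISS. Cache (old->new): [U N]
  3. access N: HIT. Cache (old->new): [U N]
  4. access N: HIT. Cache (old->new): [U N]
  5. access N: HIT. Cache (old->new): [U N]
  6. access U: HIT. Cache (old->new): [U N]
  7. access N: HIT. Cache (old->new): [U N]
  8. access N: HIT. Cache (old->new): [U N]
  9. access N: HIT. Cache (old->new): [U N]
  10. access U: HIT. Cache (old->new): [U N]
  11. access N: HIT. Cache (old->new): [U N]
  12. access N: HIT. Cache (old->new): [U N]
  13. access F: MISS, evict U. Cache (old->new): [N F]
Total: 10 hits, 3 misses, 1 evictions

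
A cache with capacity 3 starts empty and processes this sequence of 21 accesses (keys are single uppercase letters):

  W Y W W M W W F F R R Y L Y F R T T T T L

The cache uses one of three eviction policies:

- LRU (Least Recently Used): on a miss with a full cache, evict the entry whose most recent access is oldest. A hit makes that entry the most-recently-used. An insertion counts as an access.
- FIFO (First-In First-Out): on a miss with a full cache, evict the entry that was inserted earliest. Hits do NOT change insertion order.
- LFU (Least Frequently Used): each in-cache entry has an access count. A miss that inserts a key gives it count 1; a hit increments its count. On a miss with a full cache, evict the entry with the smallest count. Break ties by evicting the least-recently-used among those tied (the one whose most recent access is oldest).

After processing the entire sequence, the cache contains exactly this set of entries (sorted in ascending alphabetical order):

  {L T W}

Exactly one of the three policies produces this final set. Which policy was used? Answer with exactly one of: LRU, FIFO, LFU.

Simulating under each policy and comparing final sets:
  LRU: final set = {L R T} -> differs
  FIFO: final set = {L R T} -> differs
  LFU: final set = {L T W} -> MATCHES target
Only LFU produces the target set.

Answer: LFU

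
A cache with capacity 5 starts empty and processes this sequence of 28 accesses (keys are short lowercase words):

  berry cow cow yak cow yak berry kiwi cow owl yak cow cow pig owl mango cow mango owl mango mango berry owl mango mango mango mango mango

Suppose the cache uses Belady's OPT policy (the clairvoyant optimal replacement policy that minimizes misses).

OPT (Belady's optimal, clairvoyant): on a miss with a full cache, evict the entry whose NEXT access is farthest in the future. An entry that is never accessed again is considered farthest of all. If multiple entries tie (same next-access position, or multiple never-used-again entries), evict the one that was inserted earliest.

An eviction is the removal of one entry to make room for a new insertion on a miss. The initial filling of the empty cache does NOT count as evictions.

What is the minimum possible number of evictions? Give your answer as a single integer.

OPT (Belady) simulation (capacity=5):
  1. access berry: MISS. Cache: [berry]
  2. access cow: MISS. Cache: [berry cow]
  3. access cow: HIT. Next use of cow: step 5. Cache: [berry cow]
  4. access yak: MISS. Cache: [berry cow yak]
  5. access cow: HIT. Next use of cow: step 9. Cache: [berry cow yak]
  6. access yak: HIT. Next use of yak: step 11. Cache: [berry cow yak]
  7. access berry: HIT. Next use of berry: step 22. Cache: [berry cow yak]
  8. access kiwi: MISS. Cache: [berry cow yak kiwi]
  9. access cow: HIT. Next use of cow: step 12. Cache: [berry cow yak kiwi]
  10. access owl: MISS. Cache: [berry cow yak kiwi owl]
  11. access yak: HIT. Next use of yak: never. Cache: [berry cow yak kiwi owl]
  12. access cow: HIT. Next use of cow: step 13. Cache: [berry cow yak kiwi owl]
  13. access cow: HIT. Next use of cow: step 17. Cache: [berry cow yak kiwi owl]
  14. access pig: MISS, evict yak (next use: never). Cache: [berry cow kiwi owl pig]
  15. access owl: HIT. Next use of owl: step 19. Cache: [berry cow kiwi owl pig]
  16. access mango: MISS, evict kiwi (next use: never). Cache: [berry cow owl pig mango]
  17. access cow: HIT. Next use of cow: never. Cache: [berry cow owl pig mango]
  18. access mango: HIT. Next use of mango: step 20. Cache: [berry cow owl pig mango]
  19. access owl: HIT. Next use of owl: step 23. Cache: [berry cow owl pig mango]
  20. access mango: HIT. Next use of mango: step 21. Cache: [berry cow owl pig mango]
  21. access mango: HIT. Next use of mango: step 24. Cache: [berry cow owl pig mango]
  22. access berry: HIT. Next use of berry: never. Cache: [berry cow owl pig mango]
  23. access owl: HIT. Next use of owl: never. Cache: [berry cow owl pig mango]
  24. access mango: HIT. Next use of mango: step 25. Cache: [berry cow owl pig mango]
  25. access mango: HIT. Next use of mango: step 26. Cache: [berry cow owl pig mango]
  26. access mango: HIT. Next use of mango: step 27. Cache: [berry cow owl pig mango]
  27. access mango: HIT. Next use of mango: step 28. Cache: [berry cow owl pig mango]
  28. access mango: HIT. Next use of mango: never. Cache: [berry cow owl pig mango]
Total: 21 hits, 7 misses, 2 evictions

Answer: 2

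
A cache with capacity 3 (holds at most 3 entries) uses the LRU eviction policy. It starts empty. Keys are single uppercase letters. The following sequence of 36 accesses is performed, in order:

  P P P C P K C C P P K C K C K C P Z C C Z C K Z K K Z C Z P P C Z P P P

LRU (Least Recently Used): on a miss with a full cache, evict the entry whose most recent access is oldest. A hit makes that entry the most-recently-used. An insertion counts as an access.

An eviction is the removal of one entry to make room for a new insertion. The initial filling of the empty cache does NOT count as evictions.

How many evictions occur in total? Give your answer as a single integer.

Answer: 3

Derivation:
LRU simulation (capacity=3):
  1. access P: MISS. Cache (LRU->MRU): [P]
  2. access P: HIT. Cache (LRU->MRU): [P]
  3. access P: HIT. Cache (LRU->MRU): [P]
  4. access C: MISS. Cache (LRU->MRU): [P C]
  5. access P: HIT. Cache (LRU->MRU): [C P]
  6. access K: MISS. Cache (LRU->MRU): [C P K]
  7. access C: HIT. Cache (LRU->MRU): [P K C]
  8. access C: HIT. Cache (LRU->MRU): [P K C]
  9. access P: HIT. Cache (LRU->MRU): [K C P]
  10. access P: HIT. Cache (LRU->MRU): [K C P]
  11. access K: HIT. Cache (LRU->MRU): [C P K]
  12. access C: HIT. Cache (LRU->MRU): [P K C]
  13. access K: HIT. Cache (LRU->MRU): [P C K]
  14. access C: HIT. Cache (LRU->MRU): [P K C]
  15. access K: HIT. Cache (LRU->MRU): [P C K]
  16. access C: HIT. Cache (LRU->MRU): [P K C]
  17. access P: HIT. Cache (LRU->MRU): [K C P]
  18. access Z: MISS, evict K. Cache (LRU->MRU): [C P Z]
  19. access C: HIT. Cache (LRU->MRU): [P Z C]
  20. access C: HIT. Cache (LRU->MRU): [P Z C]
  21. access Z: HIT. Cache (LRU->MRU): [P C Z]
  22. access C: HIT. Cache (LRU->MRU): [P Z C]
  23. access K: MISS, evict P. Cache (LRU->MRU): [Z C K]
  24. access Z: HIT. Cache (LRU->MRU): [C K Z]
  25. access K: HIT. Cache (LRU->MRU): [C Z K]
  26. access K: HIT. Cache (LRU->MRU): [C Z K]
  27. access Z: HIT. Cache (LRU->MRU): [C K Z]
  28. access C: HIT. Cache (LRU->MRU): [K Z C]
  29. access Z: HIT. Cache (LRU->MRU): [K C Z]
  30. access P: MISS, evict K. Cache (LRU->MRU): [C Z P]
  31. access P: HIT. Cache (LRU->MRU): [C Z P]
  32. access C: HIT. Cache (LRU->MRU): [Z P C]
  33. access Z: HIT. Cache (LRU->MRU): [P C Z]
  34. access P: HIT. Cache (LRU->MRU): [C Z P]
  35. access P: HIT. Cache (LRU->MRU): [C Z P]
  36. access P: HIT. Cache (LRU->MRU): [C Z P]
Total: 30 hits, 6 misses, 3 evictions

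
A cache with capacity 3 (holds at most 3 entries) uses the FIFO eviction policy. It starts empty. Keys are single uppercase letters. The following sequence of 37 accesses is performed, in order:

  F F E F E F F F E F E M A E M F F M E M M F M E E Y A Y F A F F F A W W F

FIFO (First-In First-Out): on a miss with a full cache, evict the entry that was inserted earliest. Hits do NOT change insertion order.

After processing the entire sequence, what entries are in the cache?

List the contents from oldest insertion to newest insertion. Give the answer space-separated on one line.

Answer: A F W

Derivation:
FIFO simulation (capacity=3):
  1. access F: MISS. Cache (old->new): [F]
  2. access F: HIT. Cache (old->new): [F]
  3. access E: MISS. Cache (old->new): [F E]
  4. access F: HIT. Cache (old->new): [F E]
  5. access E: HIT. Cache (old->new): [F E]
  6. access F: HIT. Cache (old->new): [F E]
  7. access F: HIT. Cache (old->new): [F E]
  8. access F: HIT. Cache (old->new): [F E]
  9. access E: HIT. Cache (old->new): [F E]
  10. access F: HIT. Cache (old->new): [F E]
  11. access E: HIT. Cache (old->new): [F E]
  12. access M: MISS. Cache (old->new): [F E M]
  13. access A: MISS, evict F. Cache (old->new): [E M A]
  14. access E: HIT. Cache (old->new): [E M A]
  15. access M: HIT. Cache (old->new): [E M A]
  16. access F: MISS, evict E. Cache (old->new): [M A F]
  17. access F: HIT. Cache (old->new): [M A F]
  18. access M: HIT. Cache (old->new): [M A F]
  19. access E: MISS, evict M. Cache (old->new): [A F E]
  20. access M: MISS, evict A. Cache (old->new): [F E M]
  21. access M: HIT. Cache (old->new): [F E M]
  22. access F: HIT. Cache (old->new): [F E M]
  23. access M: HIT. Cache (old->new): [F E M]
  24. access E: HIT. Cache (old->new): [F E M]
  25. access E: HIT. Cache (old->new): [F E M]
  26. access Y: MISS, evict F. Cache (old->new): [E M Y]
  27. access A: MISS, evict E. Cache (old->new): [M Y A]
  28. access Y: HIT. Cache (old->new): [M Y A]
  29. access F: MISS, evict M. Cache (old->new): [Y A F]
  30. access A: HIT. Cache (old->new): [Y A F]
  31. access F: HIT. Cache (old->new): [Y A F]
  32. access F: HIT. Cache (old->new): [Y A F]
  33. access F: HIT. Cache (old->new): [Y A F]
  34. access A: HIT. Cache (old->new): [Y A F]
  35. access W: MISS, evict Y. Cache (old->new): [A F W]
  36. access W: HIT. Cache (old->new): [A F W]
  37. access F: HIT. Cache (old->new): [A F W]
Total: 26 hits, 11 misses, 8 evictions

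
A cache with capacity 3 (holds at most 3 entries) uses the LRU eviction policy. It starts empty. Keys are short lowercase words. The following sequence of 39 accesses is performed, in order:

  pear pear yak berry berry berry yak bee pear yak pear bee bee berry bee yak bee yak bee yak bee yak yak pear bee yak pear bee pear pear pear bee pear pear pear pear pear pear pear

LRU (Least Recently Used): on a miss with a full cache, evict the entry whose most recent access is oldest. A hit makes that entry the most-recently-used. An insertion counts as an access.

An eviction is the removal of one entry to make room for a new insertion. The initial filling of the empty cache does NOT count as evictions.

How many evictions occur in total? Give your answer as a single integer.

LRU simulation (capacity=3):
  1. access pear: MISS. Cache (LRU->MRU): [pear]
  2. access pear: HIT. Cache (LRU->MRU): [pear]
  3. access yak: MISS. Cache (LRU->MRU): [pear yak]
  4. access berry: MISS. Cache (LRU->MRU): [pear yak berry]
  5. access berry: HIT. Cache (LRU->MRU): [pear yak berry]
  6. access berry: HIT. Cache (LRU->MRU): [pear yak berry]
  7. access yak: HIT. Cache (LRU->MRU): [pear berry yak]
  8. access bee: MISS, evict pear. Cache (LRU->MRU): [berry yak bee]
  9. access pear: MISS, evict berry. Cache (LRU->MRU): [yak bee pear]
  10. access yak: HIT. Cache (LRU->MRU): [bee pear yak]
  11. access pear: HIT. Cache (LRU->MRU): [bee yak pear]
  12. access bee: HIT. Cache (LRU->MRU): [yak pear bee]
  13. access bee: HIT. Cache (LRU->MRU): [yak pear bee]
  14. access berry: MISS, evict yak. Cache (LRU->MRU): [pear bee berry]
  15. access bee: HIT. Cache (LRU->MRU): [pear berry bee]
  16. access yak: MISS, evict pear. Cache (LRU->MRU): [berry bee yak]
  17. access bee: HIT. Cache (LRU->MRU): [berry yak bee]
  18. access yak: HIT. Cache (LRU->MRU): [berry bee yak]
  19. access bee: HIT. Cache (LRU->MRU): [berry yak bee]
  20. access yak: HIT. Cache (LRU->MRU): [berry bee yak]
  21. access bee: HIT. Cache (LRU->MRU): [berry yak bee]
  22. access yak: HIT. Cache (LRU->MRU): [berry bee yak]
  23. access yak: HIT. Cache (LRU->MRU): [berry bee yak]
  24. access pear: MISS, evict berry. Cache (LRU->MRU): [bee yak pear]
  25. access bee: HIT. Cache (LRU->MRU): [yak pear bee]
  26. access yak: HIT. Cache (LRU->MRU): [pear bee yak]
  27. access pear: HIT. Cache (LRU->MRU): [bee yak pear]
  28. access bee: HIT. Cache (LRU->MRU): [yak pear bee]
  29. access pear: HIT. Cache (LRU->MRU): [yak bee pear]
  30. access pear: HIT. Cache (LRU->MRU): [yak bee pear]
  31. access pear: HIT. Cache (LRU->MRU): [yak bee pear]
  32. access bee: HIT. Cache (LRU->MRU): [yak pear bee]
  33. access pear: HIT. Cache (LRU->MRU): [yak bee pear]
  34. access pear: HIT. Cache (LRU->MRU): [yak bee pear]
  35. access pear: HIT. Cache (LRU->MRU): [yak bee pear]
  36. access pear: HIT. Cache (LRU->MRU): [yak bee pear]
  37. access pear: HIT. Cache (LRU->MRU): [yak bee pear]
  38. access pear: HIT. Cache (LRU->MRU): [yak bee pear]
  39. access pear: HIT. Cache (LRU->MRU): [yak bee pear]
Total: 31 hits, 8 misses, 5 evictions

Answer: 5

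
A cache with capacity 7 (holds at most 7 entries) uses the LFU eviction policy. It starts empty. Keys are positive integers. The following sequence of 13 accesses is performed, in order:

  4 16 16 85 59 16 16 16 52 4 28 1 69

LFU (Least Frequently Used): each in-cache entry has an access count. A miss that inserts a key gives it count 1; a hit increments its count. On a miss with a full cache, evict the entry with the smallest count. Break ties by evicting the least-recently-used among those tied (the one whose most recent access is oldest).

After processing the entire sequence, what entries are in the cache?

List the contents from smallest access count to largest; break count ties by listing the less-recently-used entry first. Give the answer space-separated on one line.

Answer: 59 52 28 1 69 4 16

Derivation:
LFU simulation (capacity=7):
  1. access 4: MISS. Cache: [4(c=1)]
  2. access 16: MISS. Cache: [4(c=1) 16(c=1)]
  3. access 16: HIT, count now 2. Cache: [4(c=1) 16(c=2)]
  4. access 85: MISS. Cache: [4(c=1) 85(c=1) 16(c=2)]
  5. access 59: MISS. Cache: [4(c=1) 85(c=1) 59(c=1) 16(c=2)]
  6. access 16: HIT, count now 3. Cache: [4(c=1) 85(c=1) 59(c=1) 16(c=3)]
  7. access 16: HIT, count now 4. Cache: [4(c=1) 85(c=1) 59(c=1) 16(c=4)]
  8. access 16: HIT, count now 5. Cache: [4(c=1) 85(c=1) 59(c=1) 16(c=5)]
  9. access 52: MISS. Cache: [4(c=1) 85(c=1) 59(c=1) 52(c=1) 16(c=5)]
  10. access 4: HIT, count now 2. Cache: [85(c=1) 59(c=1) 52(c=1) 4(c=2) 16(c=5)]
  11. access 28: MISS. Cache: [85(c=1) 59(c=1) 52(c=1) 28(c=1) 4(c=2) 16(c=5)]
  12. access 1: MISS. Cache: [85(c=1) 59(c=1) 52(c=1) 28(c=1) 1(c=1) 4(c=2) 16(c=5)]
  13. access 69: MISS, evict 85(c=1). Cache: [59(c=1) 52(c=1) 28(c=1) 1(c=1) 69(c=1) 4(c=2) 16(c=5)]
Total: 5 hits, 8 misses, 1 evictions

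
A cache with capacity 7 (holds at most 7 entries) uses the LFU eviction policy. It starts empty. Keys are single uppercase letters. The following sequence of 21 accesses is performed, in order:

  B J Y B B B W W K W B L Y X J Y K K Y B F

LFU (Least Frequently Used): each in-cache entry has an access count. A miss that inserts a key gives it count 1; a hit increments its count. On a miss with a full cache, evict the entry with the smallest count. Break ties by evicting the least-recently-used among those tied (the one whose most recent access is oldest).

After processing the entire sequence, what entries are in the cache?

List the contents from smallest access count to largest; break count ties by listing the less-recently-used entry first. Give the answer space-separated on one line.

LFU simulation (capacity=7):
  1. access B: MISS. Cache: [B(c=1)]
  2. access J: MISS. Cache: [B(c=1) J(c=1)]
  3. access Y: MISS. Cache: [B(c=1) J(c=1) Y(c=1)]
  4. access B: HIT, count now 2. Cache: [J(c=1) Y(c=1) B(c=2)]
  5. access B: HIT, count now 3. Cache: [J(c=1) Y(c=1) B(c=3)]
  6. access B: HIT, count now 4. Cache: [J(c=1) Y(c=1) B(c=4)]
  7. access W: MISS. Cache: [J(c=1) Y(c=1) W(c=1) B(c=4)]
  8. access W: HIT, count now 2. Cache: [J(c=1) Y(c=1) W(c=2) B(c=4)]
  9. access K: MISS. Cache: [J(c=1) Y(c=1) K(c=1) W(c=2) B(c=4)]
  10. access W: HIT, count now 3. Cache: [J(c=1) Y(c=1) K(c=1) W(c=3) B(c=4)]
  11. access B: HIT, count now 5. Cache: [J(c=1) Y(c=1) K(c=1) W(c=3) B(c=5)]
  12. access L: MISS. Cache: [J(c=1) Y(c=1) K(c=1) L(c=1) W(c=3) B(c=5)]
  13. access Y: HIT, count now 2. Cache: [J(c=1) K(c=1) L(c=1) Y(c=2) W(c=3) B(c=5)]
  14. access X: MISS. Cache: [J(c=1) K(c=1) L(c=1) X(c=1) Y(c=2) W(c=3) B(c=5)]
  15. access J: HIT, count now 2. Cache: [K(c=1) L(c=1) X(c=1) Y(c=2) J(c=2) W(c=3) B(c=5)]
  16. access Y: HIT, count now 3. Cache: [K(c=1) L(c=1) X(c=1) J(c=2) W(c=3) Y(c=3) B(c=5)]
  17. access K: HIT, count now 2. Cache: [L(c=1) X(c=1) J(c=2) K(c=2) W(c=3) Y(c=3) B(c=5)]
  18. access K: HIT, count now 3. Cache: [L(c=1) X(c=1) J(c=2) W(c=3) Y(c=3) K(c=3) B(c=5)]
  19. access Y: HIT, count now 4. Cache: [L(c=1) X(c=1) J(c=2) W(c=3) K(c=3) Y(c=4) B(c=5)]
  20. access B: HIT, count now 6. Cache: [L(c=1) X(c=1) J(c=2) W(c=3) K(c=3) Y(c=4) B(c=6)]
  21. access F: MISS, evict L(c=1). Cache: [X(c=1) F(c=1) J(c=2) W(c=3) K(c=3) Y(c=4) B(c=6)]
Total: 13 hits, 8 misses, 1 evictions

Answer: X F J W K Y B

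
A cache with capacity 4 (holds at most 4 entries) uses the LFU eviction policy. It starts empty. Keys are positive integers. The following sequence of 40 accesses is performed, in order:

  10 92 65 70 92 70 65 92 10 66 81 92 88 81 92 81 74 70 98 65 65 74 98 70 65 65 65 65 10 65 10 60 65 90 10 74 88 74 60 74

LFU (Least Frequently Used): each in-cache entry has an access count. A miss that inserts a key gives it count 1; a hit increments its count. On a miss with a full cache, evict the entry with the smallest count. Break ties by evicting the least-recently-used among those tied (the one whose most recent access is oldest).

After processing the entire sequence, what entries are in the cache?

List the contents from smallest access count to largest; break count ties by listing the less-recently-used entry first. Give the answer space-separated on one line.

Answer: 74 10 92 65

Derivation:
LFU simulation (capacity=4):
  1. access 10: MISS. Cache: [10(c=1)]
  2. access 92: MISS. Cache: [10(c=1) 92(c=1)]
  3. access 65: MISS. Cache: [10(c=1) 92(c=1) 65(c=1)]
  4. access 70: MISS. Cache: [10(c=1) 92(c=1) 65(c=1) 70(c=1)]
  5. access 92: HIT, count now 2. Cache: [10(c=1) 65(c=1) 70(c=1) 92(c=2)]
  6. access 70: HIT, count now 2. Cache: [10(c=1) 65(c=1) 92(c=2) 70(c=2)]
  7. access 65: HIT, count now 2. Cache: [10(c=1) 92(c=2) 70(c=2) 65(c=2)]
  8. access 92: HIT, count now 3. Cache: [10(c=1) 70(c=2) 65(c=2) 92(c=3)]
  9. access 10: HIT, count now 2. Cache: [70(c=2) 65(c=2) 10(c=2) 92(c=3)]
  10. access 66: MISS, evict 70(c=2). Cache: [66(c=1) 65(c=2) 10(c=2) 92(c=3)]
  11. access 81: MISS, evict 66(c=1). Cache: [81(c=1) 65(c=2) 10(c=2) 92(c=3)]
  12. access 92: HIT, count now 4. Cache: [81(c=1) 65(c=2) 10(c=2) 92(c=4)]
  13. access 88: MISS, evict 81(c=1). Cache: [88(c=1) 65(c=2) 10(c=2) 92(c=4)]
  14. access 81: MISS, evict 88(c=1). Cache: [81(c=1) 65(c=2) 10(c=2) 92(c=4)]
  15. access 92: HIT, count now 5. Cache: [81(c=1) 65(c=2) 10(c=2) 92(c=5)]
  16. access 81: HIT, count now 2. Cache: [65(c=2) 10(c=2) 81(c=2) 92(c=5)]
  17. access 74: MISS, evict 65(c=2). Cache: [74(c=1) 10(c=2) 81(c=2) 92(c=5)]
  18. access 70: MISS, evict 74(c=1). Cache: [70(c=1) 10(c=2) 81(c=2) 92(c=5)]
  19. access 98: MISS, evict 70(c=1). Cache: [98(c=1) 10(c=2) 81(c=2) 92(c=5)]
  20. access 65: MISS, evict 98(c=1). Cache: [65(c=1) 10(c=2) 81(c=2) 92(c=5)]
  21. access 65: HIT, count now 2. Cache: [10(c=2) 81(c=2) 65(c=2) 92(c=5)]
  22. access 74: MISS, evict 10(c=2). Cache: [74(c=1) 81(c=2) 65(c=2) 92(c=5)]
  23. access 98: MISS, evict 74(c=1). Cache: [98(c=1) 81(c=2) 65(c=2) 92(c=5)]
  24. access 70: MISS, evict 98(c=1). Cache: [70(c=1) 81(c=2) 65(c=2) 92(c=5)]
  25. access 65: HIT, count now 3. Cache: [70(c=1) 81(c=2) 65(c=3) 92(c=5)]
  26. access 65: HIT, count now 4. Cache: [70(c=1) 81(c=2) 65(c=4) 92(c=5)]
  27. access 65: HIT, count now 5. Cache: [70(c=1) 81(c=2) 92(c=5) 65(c=5)]
  28. access 65: HIT, count now 6. Cache: [70(c=1) 81(c=2) 92(c=5) 65(c=6)]
  29. access 10: MISS, evict 70(c=1). Cache: [10(c=1) 81(c=2) 92(c=5) 65(c=6)]
  30. access 65: HIT, count now 7. Cache: [10(c=1) 81(c=2) 92(c=5) 65(c=7)]
  31. access 10: HIT, count now 2. Cache: [81(c=2) 10(c=2) 92(c=5) 65(c=7)]
  32. access 60: MISS, evict 81(c=2). Cache: [60(c=1) 10(c=2) 92(c=5) 65(c=7)]
  33. access 65: HIT, count now 8. Cache: [60(c=1) 10(c=2) 92(c=5) 65(c=8)]
  34. access 90: MISS, evict 60(c=1). Cache: [90(c=1) 10(c=2) 92(c=5) 65(c=8)]
  35. access 10: HIT, count now 3. Cache: [90(c=1) 10(c=3) 92(c=5) 65(c=8)]
  36. access 74: MISS, evict 90(c=1). Cache: [74(c=1) 10(c=3) 92(c=5) 65(c=8)]
  37. access 88: MISS, evict 74(c=1). Cache: [88(c=1) 10(c=3) 92(c=5) 65(c=8)]
  38. access 74: MISS, evict 88(c=1). Cache: [74(c=1) 10(c=3) 92(c=5) 65(c=8)]
  39. access 60: MISS, evict 74(c=1). Cache: [60(c=1) 10(c=3) 92(c=5) 65(c=8)]
  40. access 74: MISS, evict 60(c=1). Cache: [74(c=1) 10(c=3) 92(c=5) 65(c=8)]
Total: 17 hits, 23 misses, 19 evictions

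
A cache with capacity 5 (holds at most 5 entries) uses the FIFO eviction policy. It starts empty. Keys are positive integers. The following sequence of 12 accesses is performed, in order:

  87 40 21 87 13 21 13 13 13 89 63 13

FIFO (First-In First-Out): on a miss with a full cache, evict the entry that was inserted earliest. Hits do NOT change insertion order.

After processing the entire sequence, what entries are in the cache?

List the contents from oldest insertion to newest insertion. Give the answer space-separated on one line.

FIFO simulation (capacity=5):
  1. access 87: MISS. Cache (old->new): [87]
  2. access 40: MISS. Cache (old->new): [87 40]
  3. access 21: MISS. Cache (old->new): [87 40 21]
  4. access 87: HIT. Cache (old->new): [87 40 21]
  5. access 13: MISS. Cache (old->new): [87 40 21 13]
  6. access 21: HIT. Cache (old->new): [87 40 21 13]
  7. access 13: HIT. Cache (old->new): [87 40 21 13]
  8. access 13: HIT. Cache (old->new): [87 40 21 13]
  9. access 13: HIT. Cache (old->new): [87 40 21 13]
  10. access 89: MISS. Cache (old->new): [87 40 21 13 89]
  11. access 63: MISS, evict 87. Cache (old->new): [40 21 13 89 63]
  12. access 13: HIT. Cache (old->new): [40 21 13 89 63]
Total: 6 hits, 6 misses, 1 evictions

Answer: 40 21 13 89 63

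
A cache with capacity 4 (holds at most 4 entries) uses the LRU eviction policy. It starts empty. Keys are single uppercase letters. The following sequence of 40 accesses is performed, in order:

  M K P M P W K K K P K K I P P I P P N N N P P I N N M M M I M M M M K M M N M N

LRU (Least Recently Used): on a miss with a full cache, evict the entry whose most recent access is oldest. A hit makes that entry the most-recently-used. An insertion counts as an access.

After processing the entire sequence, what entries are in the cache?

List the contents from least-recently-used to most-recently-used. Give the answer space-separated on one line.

LRU simulation (capacity=4):
  1. access M: MISS. Cache (LRU->MRU): [M]
  2. access K: MISS. Cache (LRU->MRU): [M K]
  3. access P: MISS. Cache (LRU->MRU): [M K P]
  4. access M: HIT. Cache (LRU->MRU): [K P M]
  5. access P: HIT. Cache (LRU->MRU): [K M P]
  6. access W: MISS. Cache (LRU->MRU): [K M P W]
  7. access K: HIT. Cache (LRU->MRU): [M P W K]
  8. access K: HIT. Cache (LRU->MRU): [M P W K]
  9. access K: HIT. Cache (LRU->MRU): [M P W K]
  10. access P: HIT. Cache (LRU->MRU): [M W K P]
  11. access K: HIT. Cache (LRU->MRU): [M W P K]
  12. access K: HIT. Cache (LRU->MRU): [M W P K]
  13. access I: MISS, evict M. Cache (LRU->MRU): [W P K I]
  14. access P: HIT. Cache (LRU->MRU): [W K I P]
  15. access P: HIT. Cache (LRU->MRU): [W K I P]
  16. access I: HIT. Cache (LRU->MRU): [W K P I]
  17. access P: HIT. Cache (LRU->MRU): [W K I P]
  18. access P: HIT. Cache (LRU->MRU): [W K I P]
  19. access N: MISS, evict W. Cache (LRU->MRU): [K I P N]
  20. access N: HIT. Cache (LRU->MRU): [K I P N]
  21. access N: HIT. Cache (LRU->MRU): [K I P N]
  22. access P: HIT. Cache (LRU->MRU): [K I N P]
  23. access P: HIT. Cache (LRU->MRU): [K I N P]
  24. access I: HIT. Cache (LRU->MRU): [K N P I]
  25. access N: HIT. Cache (LRU->MRU): [K P I N]
  26. access N: HIT. Cache (LRU->MRU): [K P I N]
  27. access M: MISS, evict K. Cache (LRU->MRU): [P I N M]
  28. access M: HIT. Cache (LRU->MRU): [P I N M]
  29. access M: HIT. Cache (LRU->MRU): [P I N M]
  30. access I: HIT. Cache (LRU->MRU): [P N M I]
  31. access M: HIT. Cache (LRU->MRU): [P N I M]
  32. access M: HIT. Cache (LRU->MRU): [P N I M]
  33. access M: HIT. Cache (LRU->MRU): [P N I M]
  34. access M: HIT. Cache (LRU->MRU): [P N I M]
  35. access K: MISS, evict P. Cache (LRU->MRU): [N I M K]
  36. access M: HIT. Cache (LRU->MRU): [N I K M]
  37. access M: HIT. Cache (LRU->MRU): [N I K M]
  38. access N: HIT. Cache (LRU->MRU): [I K M N]
  39. access M: HIT. Cache (LRU->MRU): [I K N M]
  40. access N: HIT. Cache (LRU->MRU): [I K M N]
Total: 32 hits, 8 misses, 4 evictions

Answer: I K M N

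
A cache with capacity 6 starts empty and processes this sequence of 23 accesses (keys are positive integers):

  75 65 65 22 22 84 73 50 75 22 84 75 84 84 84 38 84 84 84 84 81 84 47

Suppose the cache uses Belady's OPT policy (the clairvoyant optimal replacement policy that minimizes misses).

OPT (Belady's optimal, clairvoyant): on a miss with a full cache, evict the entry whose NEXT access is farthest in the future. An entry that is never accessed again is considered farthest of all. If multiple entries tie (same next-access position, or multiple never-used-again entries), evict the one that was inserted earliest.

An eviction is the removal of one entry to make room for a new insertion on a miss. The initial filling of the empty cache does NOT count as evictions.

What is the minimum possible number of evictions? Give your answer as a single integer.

Answer: 3

Derivation:
OPT (Belady) simulation (capacity=6):
  1. access 75: MISS. Cache: [75]
  2. access 65: MISS. Cache: [75 65]
  3. access 65: HIT. Next use of 65: never. Cache: [75 65]
  4. access 22: MISS. Cache: [75 65 22]
  5. access 22: HIT. Next use of 22: step 10. Cache: [75 65 22]
  6. access 84: MISS. Cache: [75 65 22 84]
  7. access 73: MISS. Cache: [75 65 22 84 73]
  8. access 50: MISS. Cache: [75 65 22 84 73 50]
  9. access 75: HIT. Next use of 75: step 12. Cache: [75 65 22 84 73 50]
  10. access 22: HIT. Next use of 22: never. Cache: [75 65 22 84 73 50]
  11. access 84: HIT. Next use of 84: step 13. Cache: [75 65 22 84 73 50]
  12. access 75: HIT. Next use of 75: never. Cache: [75 65 22 84 73 50]
  13. access 84: HIT. Next use of 84: step 14. Cache: [75 65 22 84 73 50]
  14. access 84: HIT. Next use of 84: step 15. Cache: [75 65 22 84 73 50]
  15. access 84: HIT. Next use of 84: step 17. Cache: [75 65 22 84 73 50]
  16. access 38: MISS, evict 75 (next use: never). Cache: [65 22 84 73 50 38]
  17. access 84: HIT. Next use of 84: step 18. Cache: [65 22 84 73 50 38]
  18. access 84: HIT. Next use of 84: step 19. Cache: [65 22 84 73 50 38]
  19. access 84: HIT. Next use of 84: step 20. Cache: [65 22 84 73 50 38]
  20. access 84: HIT. Next use of 84: step 22. Cache: [65 22 84 73 50 38]
  21. access 81: MISS, evict 65 (next use: never). Cache: [22 84 73 50 38 81]
  22. access 84: HIT. Next use of 84: never. Cache: [22 84 73 50 38 81]
  23. access 47: MISS, evict 22 (next use: never). Cache: [84 73 50 38 81 47]
Total: 14 hits, 9 misses, 3 evictions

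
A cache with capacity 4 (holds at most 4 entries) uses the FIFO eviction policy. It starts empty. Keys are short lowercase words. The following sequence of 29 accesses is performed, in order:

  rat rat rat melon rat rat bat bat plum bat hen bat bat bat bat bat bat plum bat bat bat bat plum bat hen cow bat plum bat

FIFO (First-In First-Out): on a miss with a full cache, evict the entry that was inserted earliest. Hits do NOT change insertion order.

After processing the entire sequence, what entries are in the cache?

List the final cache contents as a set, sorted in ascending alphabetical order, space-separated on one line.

FIFO simulation (capacity=4):
  1. access rat: MISS. Cache (old->new): [rat]
  2. access rat: HIT. Cache (old->new): [rat]
  3. access rat: HIT. Cache (old->new): [rat]
  4. access melon: MISS. Cache (old->new): [rat melon]
  5. access rat: HIT. Cache (old->new): [rat melon]
  6. access rat: HIT. Cache (old->new): [rat melon]
  7. access bat: MISS. Cache (old->new): [rat melon bat]
  8. access bat: HIT. Cache (old->new): [rat melon bat]
  9. access plum: MISS. Cache (old->new): [rat melon bat plum]
  10. access bat: HIT. Cache (old->new): [rat melon bat plum]
  11. access hen: MISS, evict rat. Cache (old->new): [melon bat plum hen]
  12. access bat: HIT. Cache (old->new): [melon bat plum hen]
  13. access bat: HIT. Cache (old->new): [melon bat plum hen]
  14. access bat: HIT. Cache (old->new): [melon bat plum hen]
  15. access bat: HIT. Cache (old->new): [melon bat plum hen]
  16. access bat: HIT. Cache (old->new): [melon bat plum hen]
  17. access bat: HIT. Cache (old->new): [melon bat plum hen]
  18. access plum: HIT. Cache (old->new): [melon bat plum hen]
  19. access bat: HIT. Cache (old->new): [melon bat plum hen]
  20. access bat: HIT. Cache (old->new): [melon bat plum hen]
  21. access bat: HIT. Cache (old->new): [melon bat plum hen]
  22. access bat: HIT. Cache (old->new): [melon bat plum hen]
  23. access plum: HIT. Cache (old->new): [melon bat plum hen]
  24. access bat: HIT. Cache (old->new): [melon bat plum hen]
  25. access hen: HIT. Cache (old->new): [melon bat plum hen]
  26. access cow: MISS, evict melon. Cache (old->new): [bat plum hen cow]
  27. access bat: HIT. Cache (old->new): [bat plum hen cow]
  28. access plum: HIT. Cache (old->new): [bat plum hen cow]
  29. access bat: HIT. Cache (old->new): [bat plum hen cow]
Total: 23 hits, 6 misses, 2 evictions

Answer: bat cow hen plum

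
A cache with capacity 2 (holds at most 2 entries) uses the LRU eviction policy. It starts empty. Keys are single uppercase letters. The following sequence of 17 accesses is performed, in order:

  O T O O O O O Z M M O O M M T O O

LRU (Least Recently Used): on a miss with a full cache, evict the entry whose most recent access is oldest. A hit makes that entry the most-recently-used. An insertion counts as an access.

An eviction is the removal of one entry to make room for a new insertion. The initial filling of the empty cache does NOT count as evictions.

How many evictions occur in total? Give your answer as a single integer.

LRU simulation (capacity=2):
  1. access O: MISS. Cache (LRU->MRU): [O]
  2. access T: MISS. Cache (LRU->MRU): [O T]
  3. access O: HIT. Cache (LRU->MRU): [T O]
  4. access O: HIT. Cache (LRU->MRU): [T O]
  5. access O: HIT. Cache (LRU->MRU): [T O]
  6. access O: HIT. Cache (LRU->MRU): [T O]
  7. access O: HIT. Cache (LRU->MRU): [T O]
  8. access Z: MISS, evict T. Cache (LRU->MRU): [O Z]
  9. access M: MISS, evict O. Cache (LRU->MRU): [Z M]
  10. access M: HIT. Cache (LRU->MRU): [Z M]
  11. access O: MISS, evict Z. Cache (LRU->MRU): [M O]
  12. access O: HIT. Cache (LRU->MRU): [M O]
  13. access M: HIT. Cache (LRU->MRU): [O M]
  14. access M: HIT. Cache (LRU->MRU): [O M]
  15. access T: MISS, evict O. Cache (LRU->MRU): [M T]
  16. access O: MISS, evict M. Cache (LRU->MRU): [T O]
  17. access O: HIT. Cache (LRU->MRU): [T O]
Total: 10 hits, 7 misses, 5 evictions

Answer: 5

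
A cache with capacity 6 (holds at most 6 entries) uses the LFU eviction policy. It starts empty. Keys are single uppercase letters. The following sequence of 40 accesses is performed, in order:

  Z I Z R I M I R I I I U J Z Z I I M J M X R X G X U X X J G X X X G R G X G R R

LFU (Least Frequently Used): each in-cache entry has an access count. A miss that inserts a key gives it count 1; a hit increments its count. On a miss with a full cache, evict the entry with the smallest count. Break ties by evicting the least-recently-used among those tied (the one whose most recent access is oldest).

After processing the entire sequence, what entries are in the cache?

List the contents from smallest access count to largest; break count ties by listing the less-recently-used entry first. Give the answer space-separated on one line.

LFU simulation (capacity=6):
  1. access Z: MISS. Cache: [Z(c=1)]
  2. access I: MISS. Cache: [Z(c=1) I(c=1)]
  3. access Z: HIT, count now 2. Cache: [I(c=1) Z(c=2)]
  4. access R: MISS. Cache: [I(c=1) R(c=1) Z(c=2)]
  5. access I: HIT, count now 2. Cache: [R(c=1) Z(c=2) I(c=2)]
  6. access M: MISS. Cache: [R(c=1) M(c=1) Z(c=2) I(c=2)]
  7. access I: HIT, count now 3. Cache: [R(c=1) M(c=1) Z(c=2) I(c=3)]
  8. access R: HIT, count now 2. Cache: [M(c=1) Z(c=2) R(c=2) I(c=3)]
  9. access I: HIT, count now 4. Cache: [M(c=1) Z(c=2) R(c=2) I(c=4)]
  10. access I: HIT, count now 5. Cache: [M(c=1) Z(c=2) R(c=2) I(c=5)]
  11. access I: HIT, count now 6. Cache: [M(c=1) Z(c=2) R(c=2) I(c=6)]
  12. access U: MISS. Cache: [M(c=1) U(c=1) Z(c=2) R(c=2) I(c=6)]
  13. access J: MISS. Cache: [M(c=1) U(c=1) J(c=1) Z(c=2) R(c=2) I(c=6)]
  14. access Z: HIT, count now 3. Cache: [M(c=1) U(c=1) J(c=1) R(c=2) Z(c=3) I(c=6)]
  15. access Z: HIT, count now 4. Cache: [M(c=1) U(c=1) J(c=1) R(c=2) Z(c=4) I(c=6)]
  16. access I: HIT, count now 7. Cache: [M(c=1) U(c=1) J(c=1) R(c=2) Z(c=4) I(c=7)]
  17. access I: HIT, count now 8. Cache: [M(c=1) U(c=1) J(c=1) R(c=2) Z(c=4) I(c=8)]
  18. access M: HIT, count now 2. Cache: [U(c=1) J(c=1) R(c=2) M(c=2) Z(c=4) I(c=8)]
  19. access J: HIT, count now 2. Cache: [U(c=1) R(c=2) M(c=2) J(c=2) Z(c=4) I(c=8)]
  20. access M: HIT, count now 3. Cache: [U(c=1) R(c=2) J(c=2) M(c=3) Z(c=4) I(c=8)]
  21. access X: MISS, evict U(c=1). Cache: [X(c=1) R(c=2) J(c=2) M(c=3) Z(c=4) I(c=8)]
  22. access R: HIT, count now 3. Cache: [X(c=1) J(c=2) M(c=3) R(c=3) Z(c=4) I(c=8)]
  23. access X: HIT, count now 2. Cache: [J(c=2) X(c=2) M(c=3) R(c=3) Z(c=4) I(c=8)]
  24. access G: MISS, evict J(c=2). Cache: [G(c=1) X(c=2) M(c=3) R(c=3) Z(c=4) I(c=8)]
  25. access X: HIT, count now 3. Cache: [G(c=1) M(c=3) R(c=3) X(c=3) Z(c=4) I(c=8)]
  26. access U: MISS, evict G(c=1). Cache: [U(c=1) M(c=3) R(c=3) X(c=3) Z(c=4) I(c=8)]
  27. access X: HIT, count now 4. Cache: [U(c=1) M(c=3) R(c=3) Z(c=4) X(c=4) I(c=8)]
  28. access X: HIT, count now 5. Cache: [U(c=1) M(c=3) R(c=3) Z(c=4) X(c=5) I(c=8)]
  29. access J: MISS, evict U(c=1). Cache: [J(c=1) M(c=3) R(c=3) Z(c=4) X(c=5) I(c=8)]
  30. access G: MISS, evict J(c=1). Cache: [G(c=1) M(c=3) R(c=3) Z(c=4) X(c=5) I(c=8)]
  31. access X: HIT, count now 6. Cache: [G(c=1) M(c=3) R(c=3) Z(c=4) X(c=6) I(c=8)]
  32. access X: HIT, count now 7. Cache: [G(c=1) M(c=3) R(c=3) Z(c=4) X(c=7) I(c=8)]
  33. access X: HIT, count now 8. Cache: [G(c=1) M(c=3) R(c=3) Z(c=4) I(c=8) X(c=8)]
  34. access G: HIT, count now 2. Cache: [G(c=2) M(c=3) R(c=3) Z(c=4) I(c=8) X(c=8)]
  35. access R: HIT, count now 4. Cache: [G(c=2) M(c=3) Z(c=4) R(c=4) I(c=8) X(c=8)]
  36. access G: HIT, count now 3. Cache: [M(c=3) G(c=3) Z(c=4) R(c=4) I(c=8) X(c=8)]
  37. access X: HIT, count now 9. Cache: [M(c=3) G(c=3) Z(c=4) R(c=4) I(c=8) X(c=9)]
  38. access G: HIT, count now 4. Cache: [M(c=3) Z(c=4) R(c=4) G(c=4) I(c=8) X(c=9)]
  39. access R: HIT, count now 5. Cache: [M(c=3) Z(c=4) G(c=4) R(c=5) I(c=8) X(c=9)]
  40. access R: HIT, count now 6. Cache: [M(c=3) Z(c=4) G(c=4) R(c=6) I(c=8) X(c=9)]
Total: 29 hits, 11 misses, 5 evictions

Answer: M Z G R I X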